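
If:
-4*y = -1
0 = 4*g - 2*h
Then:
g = h/2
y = 1/4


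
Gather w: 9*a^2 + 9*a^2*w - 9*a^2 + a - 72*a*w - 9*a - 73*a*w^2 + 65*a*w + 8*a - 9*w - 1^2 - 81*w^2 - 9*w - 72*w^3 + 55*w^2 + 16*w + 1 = -72*w^3 + w^2*(-73*a - 26) + w*(9*a^2 - 7*a - 2)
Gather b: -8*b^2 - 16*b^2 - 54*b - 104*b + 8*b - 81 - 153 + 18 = -24*b^2 - 150*b - 216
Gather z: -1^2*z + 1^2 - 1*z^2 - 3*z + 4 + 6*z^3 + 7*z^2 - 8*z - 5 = 6*z^3 + 6*z^2 - 12*z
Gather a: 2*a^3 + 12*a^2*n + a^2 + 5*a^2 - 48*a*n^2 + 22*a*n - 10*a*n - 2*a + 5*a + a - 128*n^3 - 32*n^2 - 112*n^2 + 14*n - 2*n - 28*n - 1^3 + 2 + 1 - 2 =2*a^3 + a^2*(12*n + 6) + a*(-48*n^2 + 12*n + 4) - 128*n^3 - 144*n^2 - 16*n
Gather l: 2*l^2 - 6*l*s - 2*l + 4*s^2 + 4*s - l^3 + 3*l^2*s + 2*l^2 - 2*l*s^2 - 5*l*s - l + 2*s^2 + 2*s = -l^3 + l^2*(3*s + 4) + l*(-2*s^2 - 11*s - 3) + 6*s^2 + 6*s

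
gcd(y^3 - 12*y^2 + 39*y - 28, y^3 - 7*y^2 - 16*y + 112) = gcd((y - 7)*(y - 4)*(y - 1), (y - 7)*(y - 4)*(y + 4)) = y^2 - 11*y + 28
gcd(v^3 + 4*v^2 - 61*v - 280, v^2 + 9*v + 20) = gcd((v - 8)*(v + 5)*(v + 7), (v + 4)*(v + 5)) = v + 5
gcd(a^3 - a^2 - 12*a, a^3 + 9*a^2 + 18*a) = a^2 + 3*a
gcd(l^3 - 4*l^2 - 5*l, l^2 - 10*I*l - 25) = 1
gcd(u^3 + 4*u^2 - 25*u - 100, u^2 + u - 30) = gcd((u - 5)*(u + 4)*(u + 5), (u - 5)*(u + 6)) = u - 5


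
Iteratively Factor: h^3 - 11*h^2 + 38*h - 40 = (h - 5)*(h^2 - 6*h + 8) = (h - 5)*(h - 2)*(h - 4)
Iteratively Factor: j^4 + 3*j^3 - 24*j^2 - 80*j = (j - 5)*(j^3 + 8*j^2 + 16*j) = j*(j - 5)*(j^2 + 8*j + 16) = j*(j - 5)*(j + 4)*(j + 4)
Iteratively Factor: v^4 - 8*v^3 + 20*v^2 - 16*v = (v - 2)*(v^3 - 6*v^2 + 8*v) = (v - 4)*(v - 2)*(v^2 - 2*v) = v*(v - 4)*(v - 2)*(v - 2)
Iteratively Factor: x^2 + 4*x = (x)*(x + 4)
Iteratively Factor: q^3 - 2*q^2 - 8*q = (q + 2)*(q^2 - 4*q) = q*(q + 2)*(q - 4)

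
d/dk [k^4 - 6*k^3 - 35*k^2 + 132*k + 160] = 4*k^3 - 18*k^2 - 70*k + 132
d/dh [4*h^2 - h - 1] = 8*h - 1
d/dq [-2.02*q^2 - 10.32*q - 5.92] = -4.04*q - 10.32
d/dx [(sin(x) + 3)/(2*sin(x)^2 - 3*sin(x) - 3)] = (-12*sin(x) + cos(2*x) + 5)*cos(x)/(3*sin(x) + cos(2*x) + 2)^2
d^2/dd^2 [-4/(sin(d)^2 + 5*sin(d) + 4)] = 4*(4*sin(d)^3 + 11*sin(d)^2 - 8*sin(d) - 42)/((sin(d) + 1)^2*(sin(d) + 4)^3)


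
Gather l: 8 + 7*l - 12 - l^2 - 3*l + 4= -l^2 + 4*l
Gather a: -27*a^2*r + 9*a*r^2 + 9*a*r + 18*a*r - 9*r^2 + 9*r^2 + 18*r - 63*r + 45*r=-27*a^2*r + a*(9*r^2 + 27*r)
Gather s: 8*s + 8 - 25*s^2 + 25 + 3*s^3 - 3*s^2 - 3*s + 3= 3*s^3 - 28*s^2 + 5*s + 36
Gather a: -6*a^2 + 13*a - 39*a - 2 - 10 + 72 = -6*a^2 - 26*a + 60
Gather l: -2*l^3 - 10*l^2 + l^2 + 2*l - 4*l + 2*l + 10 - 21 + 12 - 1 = -2*l^3 - 9*l^2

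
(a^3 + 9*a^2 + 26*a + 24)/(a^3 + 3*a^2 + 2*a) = (a^2 + 7*a + 12)/(a*(a + 1))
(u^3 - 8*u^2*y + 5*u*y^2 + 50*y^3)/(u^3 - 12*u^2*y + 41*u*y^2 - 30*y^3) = (u^2 - 3*u*y - 10*y^2)/(u^2 - 7*u*y + 6*y^2)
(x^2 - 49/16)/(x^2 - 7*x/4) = (x + 7/4)/x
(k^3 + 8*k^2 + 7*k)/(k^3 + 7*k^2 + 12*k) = (k^2 + 8*k + 7)/(k^2 + 7*k + 12)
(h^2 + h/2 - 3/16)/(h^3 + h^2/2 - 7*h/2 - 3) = (2*h^2 + h - 3/8)/(2*h^3 + h^2 - 7*h - 6)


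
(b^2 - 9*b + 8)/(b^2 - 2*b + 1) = (b - 8)/(b - 1)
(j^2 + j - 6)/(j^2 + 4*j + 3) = (j - 2)/(j + 1)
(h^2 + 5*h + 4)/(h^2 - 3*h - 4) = (h + 4)/(h - 4)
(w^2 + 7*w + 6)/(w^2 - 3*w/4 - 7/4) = 4*(w + 6)/(4*w - 7)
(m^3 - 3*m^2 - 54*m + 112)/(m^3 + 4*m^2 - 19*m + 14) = (m - 8)/(m - 1)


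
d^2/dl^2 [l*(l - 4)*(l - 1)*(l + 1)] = 12*l^2 - 24*l - 2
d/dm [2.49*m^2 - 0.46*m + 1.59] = 4.98*m - 0.46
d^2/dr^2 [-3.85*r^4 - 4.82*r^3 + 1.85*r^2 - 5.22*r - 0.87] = -46.2*r^2 - 28.92*r + 3.7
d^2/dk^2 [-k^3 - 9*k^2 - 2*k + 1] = -6*k - 18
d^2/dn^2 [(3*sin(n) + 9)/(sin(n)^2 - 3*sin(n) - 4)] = 3*(-sin(n)^4 - 14*sin(n)^3 + 19*sin(n)^2 - 64*sin(n) + 54)/((sin(n) - 4)^3*(sin(n) + 1)^2)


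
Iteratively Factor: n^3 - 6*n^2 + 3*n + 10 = (n - 2)*(n^2 - 4*n - 5) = (n - 5)*(n - 2)*(n + 1)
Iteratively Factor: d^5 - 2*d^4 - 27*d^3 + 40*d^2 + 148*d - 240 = (d - 5)*(d^4 + 3*d^3 - 12*d^2 - 20*d + 48) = (d - 5)*(d + 4)*(d^3 - d^2 - 8*d + 12) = (d - 5)*(d - 2)*(d + 4)*(d^2 + d - 6) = (d - 5)*(d - 2)*(d + 3)*(d + 4)*(d - 2)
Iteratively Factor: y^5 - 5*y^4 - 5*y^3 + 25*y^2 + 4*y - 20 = (y - 1)*(y^4 - 4*y^3 - 9*y^2 + 16*y + 20) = (y - 2)*(y - 1)*(y^3 - 2*y^2 - 13*y - 10) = (y - 2)*(y - 1)*(y + 1)*(y^2 - 3*y - 10) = (y - 2)*(y - 1)*(y + 1)*(y + 2)*(y - 5)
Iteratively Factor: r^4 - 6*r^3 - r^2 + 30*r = (r)*(r^3 - 6*r^2 - r + 30) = r*(r - 3)*(r^2 - 3*r - 10) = r*(r - 5)*(r - 3)*(r + 2)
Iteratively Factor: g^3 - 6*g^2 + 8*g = (g - 2)*(g^2 - 4*g) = (g - 4)*(g - 2)*(g)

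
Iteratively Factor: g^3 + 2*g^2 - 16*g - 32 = (g + 4)*(g^2 - 2*g - 8) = (g - 4)*(g + 4)*(g + 2)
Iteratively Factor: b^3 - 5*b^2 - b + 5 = (b - 1)*(b^2 - 4*b - 5) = (b - 1)*(b + 1)*(b - 5)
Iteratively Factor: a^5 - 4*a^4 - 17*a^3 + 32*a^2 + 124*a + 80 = (a + 2)*(a^4 - 6*a^3 - 5*a^2 + 42*a + 40) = (a + 2)^2*(a^3 - 8*a^2 + 11*a + 20) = (a + 1)*(a + 2)^2*(a^2 - 9*a + 20) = (a - 5)*(a + 1)*(a + 2)^2*(a - 4)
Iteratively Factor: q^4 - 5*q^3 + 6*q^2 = (q)*(q^3 - 5*q^2 + 6*q) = q*(q - 3)*(q^2 - 2*q) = q*(q - 3)*(q - 2)*(q)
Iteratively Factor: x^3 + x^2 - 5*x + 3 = (x + 3)*(x^2 - 2*x + 1) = (x - 1)*(x + 3)*(x - 1)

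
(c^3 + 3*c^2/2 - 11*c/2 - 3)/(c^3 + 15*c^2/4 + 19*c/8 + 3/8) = 4*(c - 2)/(4*c + 1)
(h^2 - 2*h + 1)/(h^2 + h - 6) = (h^2 - 2*h + 1)/(h^2 + h - 6)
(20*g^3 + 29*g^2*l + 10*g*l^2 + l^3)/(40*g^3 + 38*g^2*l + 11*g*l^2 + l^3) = (g + l)/(2*g + l)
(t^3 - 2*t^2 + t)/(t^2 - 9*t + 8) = t*(t - 1)/(t - 8)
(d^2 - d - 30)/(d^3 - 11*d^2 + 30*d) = (d + 5)/(d*(d - 5))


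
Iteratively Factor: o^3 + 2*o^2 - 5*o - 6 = (o + 3)*(o^2 - o - 2) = (o - 2)*(o + 3)*(o + 1)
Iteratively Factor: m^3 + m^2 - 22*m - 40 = (m + 2)*(m^2 - m - 20) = (m - 5)*(m + 2)*(m + 4)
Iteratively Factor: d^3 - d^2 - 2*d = (d + 1)*(d^2 - 2*d) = d*(d + 1)*(d - 2)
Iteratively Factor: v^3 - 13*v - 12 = (v - 4)*(v^2 + 4*v + 3) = (v - 4)*(v + 3)*(v + 1)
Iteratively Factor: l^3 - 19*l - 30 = (l + 3)*(l^2 - 3*l - 10) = (l + 2)*(l + 3)*(l - 5)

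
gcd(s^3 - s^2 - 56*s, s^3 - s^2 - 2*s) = s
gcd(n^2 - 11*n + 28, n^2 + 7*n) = 1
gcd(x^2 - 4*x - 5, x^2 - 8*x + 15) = x - 5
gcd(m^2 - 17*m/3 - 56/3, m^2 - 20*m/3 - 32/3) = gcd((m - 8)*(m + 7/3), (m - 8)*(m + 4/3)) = m - 8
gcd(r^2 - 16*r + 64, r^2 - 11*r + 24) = r - 8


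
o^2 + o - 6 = (o - 2)*(o + 3)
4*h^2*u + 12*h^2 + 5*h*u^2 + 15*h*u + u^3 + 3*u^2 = (h + u)*(4*h + u)*(u + 3)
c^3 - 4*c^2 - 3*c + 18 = (c - 3)^2*(c + 2)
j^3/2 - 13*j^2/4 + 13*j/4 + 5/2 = (j/2 + 1/4)*(j - 5)*(j - 2)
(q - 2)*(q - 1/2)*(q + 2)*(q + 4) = q^4 + 7*q^3/2 - 6*q^2 - 14*q + 8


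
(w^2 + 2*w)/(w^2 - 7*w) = (w + 2)/(w - 7)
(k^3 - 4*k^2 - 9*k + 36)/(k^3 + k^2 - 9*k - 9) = (k - 4)/(k + 1)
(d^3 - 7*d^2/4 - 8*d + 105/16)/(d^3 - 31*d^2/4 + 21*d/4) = (d^2 - d - 35/4)/(d*(d - 7))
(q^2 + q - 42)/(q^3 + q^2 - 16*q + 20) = (q^2 + q - 42)/(q^3 + q^2 - 16*q + 20)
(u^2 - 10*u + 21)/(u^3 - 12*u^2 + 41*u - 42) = 1/(u - 2)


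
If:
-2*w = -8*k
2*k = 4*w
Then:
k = 0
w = 0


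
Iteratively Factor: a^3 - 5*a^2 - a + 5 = (a + 1)*(a^2 - 6*a + 5) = (a - 1)*(a + 1)*(a - 5)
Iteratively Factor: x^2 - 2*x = (x - 2)*(x)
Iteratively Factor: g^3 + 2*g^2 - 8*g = (g + 4)*(g^2 - 2*g) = (g - 2)*(g + 4)*(g)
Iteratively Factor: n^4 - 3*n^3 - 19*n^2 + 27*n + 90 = (n + 3)*(n^3 - 6*n^2 - n + 30) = (n + 2)*(n + 3)*(n^2 - 8*n + 15) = (n - 3)*(n + 2)*(n + 3)*(n - 5)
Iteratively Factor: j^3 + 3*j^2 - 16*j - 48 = (j + 3)*(j^2 - 16) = (j + 3)*(j + 4)*(j - 4)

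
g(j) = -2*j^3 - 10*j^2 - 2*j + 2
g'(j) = -6*j^2 - 20*j - 2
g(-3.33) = -28.38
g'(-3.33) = -1.93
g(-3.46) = -27.95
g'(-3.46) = -4.63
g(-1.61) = -12.35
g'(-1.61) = 14.65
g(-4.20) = -17.82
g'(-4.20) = -23.84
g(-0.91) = -2.95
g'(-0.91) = 11.23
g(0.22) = 1.05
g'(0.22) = -6.69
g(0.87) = -8.63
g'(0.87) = -23.94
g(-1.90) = -16.58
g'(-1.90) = 14.34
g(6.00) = -802.00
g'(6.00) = -338.00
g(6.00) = -802.00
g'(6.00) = -338.00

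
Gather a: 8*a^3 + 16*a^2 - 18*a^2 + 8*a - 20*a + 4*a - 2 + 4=8*a^3 - 2*a^2 - 8*a + 2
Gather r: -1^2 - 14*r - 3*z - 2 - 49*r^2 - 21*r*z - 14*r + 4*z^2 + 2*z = -49*r^2 + r*(-21*z - 28) + 4*z^2 - z - 3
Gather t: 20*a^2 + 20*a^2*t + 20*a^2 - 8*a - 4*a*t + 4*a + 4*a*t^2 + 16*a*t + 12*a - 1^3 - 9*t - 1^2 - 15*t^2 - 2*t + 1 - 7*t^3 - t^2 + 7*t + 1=40*a^2 + 8*a - 7*t^3 + t^2*(4*a - 16) + t*(20*a^2 + 12*a - 4)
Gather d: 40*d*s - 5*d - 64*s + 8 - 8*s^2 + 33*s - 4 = d*(40*s - 5) - 8*s^2 - 31*s + 4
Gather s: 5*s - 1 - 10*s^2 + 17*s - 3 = -10*s^2 + 22*s - 4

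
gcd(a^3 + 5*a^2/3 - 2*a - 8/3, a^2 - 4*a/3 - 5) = 1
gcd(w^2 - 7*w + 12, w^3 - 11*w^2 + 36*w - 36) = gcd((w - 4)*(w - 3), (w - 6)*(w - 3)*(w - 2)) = w - 3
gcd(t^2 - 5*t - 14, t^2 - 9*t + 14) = t - 7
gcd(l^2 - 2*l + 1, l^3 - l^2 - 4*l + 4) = l - 1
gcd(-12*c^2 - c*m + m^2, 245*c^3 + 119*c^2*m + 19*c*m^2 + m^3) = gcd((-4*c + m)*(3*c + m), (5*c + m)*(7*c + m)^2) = 1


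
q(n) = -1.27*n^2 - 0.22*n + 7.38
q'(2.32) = -6.11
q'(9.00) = -23.08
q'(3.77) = -9.80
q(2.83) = -3.41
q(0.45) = 7.02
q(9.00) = -97.47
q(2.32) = 0.03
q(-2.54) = -0.25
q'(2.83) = -7.41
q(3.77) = -11.50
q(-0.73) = 6.86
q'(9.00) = -23.08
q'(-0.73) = 1.63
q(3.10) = -5.51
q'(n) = -2.54*n - 0.22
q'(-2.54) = 6.23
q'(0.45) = -1.36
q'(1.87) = -4.97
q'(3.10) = -8.09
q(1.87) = 2.53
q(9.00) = -97.47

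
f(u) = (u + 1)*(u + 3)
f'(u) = 2*u + 4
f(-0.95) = 0.10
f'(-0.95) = 2.10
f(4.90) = 46.61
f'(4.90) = 13.80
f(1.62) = 12.10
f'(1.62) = 7.24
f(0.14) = 3.58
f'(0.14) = 4.28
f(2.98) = 23.80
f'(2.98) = 9.96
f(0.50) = 5.25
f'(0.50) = 5.00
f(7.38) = 86.98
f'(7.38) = 18.76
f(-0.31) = 1.86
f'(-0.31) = 3.38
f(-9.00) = 48.00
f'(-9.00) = -14.00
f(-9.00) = 48.00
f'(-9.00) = -14.00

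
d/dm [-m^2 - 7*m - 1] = -2*m - 7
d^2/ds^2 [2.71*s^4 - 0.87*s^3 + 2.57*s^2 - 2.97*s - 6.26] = 32.52*s^2 - 5.22*s + 5.14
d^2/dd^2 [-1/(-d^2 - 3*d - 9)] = 2*(-d^2 - 3*d + (2*d + 3)^2 - 9)/(d^2 + 3*d + 9)^3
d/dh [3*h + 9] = 3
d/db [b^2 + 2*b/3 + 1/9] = 2*b + 2/3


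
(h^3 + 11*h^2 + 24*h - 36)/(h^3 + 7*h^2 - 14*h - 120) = (h^2 + 5*h - 6)/(h^2 + h - 20)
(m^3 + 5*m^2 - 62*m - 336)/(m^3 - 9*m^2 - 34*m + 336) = (m + 7)/(m - 7)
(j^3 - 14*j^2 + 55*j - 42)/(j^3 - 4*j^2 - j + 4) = (j^2 - 13*j + 42)/(j^2 - 3*j - 4)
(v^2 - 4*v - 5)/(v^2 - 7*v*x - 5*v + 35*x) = (-v - 1)/(-v + 7*x)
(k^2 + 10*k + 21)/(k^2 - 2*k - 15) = (k + 7)/(k - 5)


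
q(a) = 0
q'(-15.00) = 0.00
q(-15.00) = 0.00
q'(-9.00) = 0.00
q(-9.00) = 0.00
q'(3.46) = 0.00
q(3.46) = 0.00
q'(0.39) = 0.00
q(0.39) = 0.00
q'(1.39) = 0.00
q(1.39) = 0.00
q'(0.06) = 0.00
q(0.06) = 0.00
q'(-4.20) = 0.00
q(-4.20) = 0.00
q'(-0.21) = 0.00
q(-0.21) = 0.00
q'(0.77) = 0.00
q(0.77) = 0.00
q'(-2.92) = 0.00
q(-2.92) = 0.00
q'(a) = 0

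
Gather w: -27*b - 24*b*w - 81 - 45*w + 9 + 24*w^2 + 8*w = -27*b + 24*w^2 + w*(-24*b - 37) - 72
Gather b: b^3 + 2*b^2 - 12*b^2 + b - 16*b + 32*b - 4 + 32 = b^3 - 10*b^2 + 17*b + 28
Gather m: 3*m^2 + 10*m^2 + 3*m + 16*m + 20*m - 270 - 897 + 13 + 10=13*m^2 + 39*m - 1144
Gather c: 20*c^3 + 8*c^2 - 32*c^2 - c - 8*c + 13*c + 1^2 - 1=20*c^3 - 24*c^2 + 4*c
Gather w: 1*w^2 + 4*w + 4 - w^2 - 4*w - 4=0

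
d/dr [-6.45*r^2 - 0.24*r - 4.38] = -12.9*r - 0.24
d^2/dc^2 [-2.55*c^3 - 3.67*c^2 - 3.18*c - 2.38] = -15.3*c - 7.34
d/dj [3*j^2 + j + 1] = 6*j + 1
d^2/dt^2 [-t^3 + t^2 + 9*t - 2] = 2 - 6*t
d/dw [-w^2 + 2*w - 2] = 2 - 2*w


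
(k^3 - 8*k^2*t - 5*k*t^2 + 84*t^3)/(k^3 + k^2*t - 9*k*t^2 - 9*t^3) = (-k^2 + 11*k*t - 28*t^2)/(-k^2 + 2*k*t + 3*t^2)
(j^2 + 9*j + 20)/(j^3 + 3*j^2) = (j^2 + 9*j + 20)/(j^2*(j + 3))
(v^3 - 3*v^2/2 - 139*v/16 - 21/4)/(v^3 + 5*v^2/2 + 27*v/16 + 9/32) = 2*(4*v^2 - 9*v - 28)/(8*v^2 + 14*v + 3)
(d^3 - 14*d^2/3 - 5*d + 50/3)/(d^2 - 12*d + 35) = (3*d^2 + d - 10)/(3*(d - 7))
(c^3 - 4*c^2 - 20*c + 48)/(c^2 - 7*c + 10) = (c^2 - 2*c - 24)/(c - 5)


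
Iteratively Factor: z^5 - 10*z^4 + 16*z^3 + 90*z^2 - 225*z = (z)*(z^4 - 10*z^3 + 16*z^2 + 90*z - 225) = z*(z - 3)*(z^3 - 7*z^2 - 5*z + 75) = z*(z - 3)*(z + 3)*(z^2 - 10*z + 25) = z*(z - 5)*(z - 3)*(z + 3)*(z - 5)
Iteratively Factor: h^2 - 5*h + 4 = (h - 1)*(h - 4)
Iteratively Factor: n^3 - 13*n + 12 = (n - 1)*(n^2 + n - 12) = (n - 1)*(n + 4)*(n - 3)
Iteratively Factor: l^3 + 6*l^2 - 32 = (l + 4)*(l^2 + 2*l - 8) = (l + 4)^2*(l - 2)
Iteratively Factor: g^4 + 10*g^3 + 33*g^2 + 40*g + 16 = (g + 4)*(g^3 + 6*g^2 + 9*g + 4) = (g + 1)*(g + 4)*(g^2 + 5*g + 4) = (g + 1)*(g + 4)^2*(g + 1)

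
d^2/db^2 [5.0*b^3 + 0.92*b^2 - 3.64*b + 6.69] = 30.0*b + 1.84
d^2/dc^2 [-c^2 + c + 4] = -2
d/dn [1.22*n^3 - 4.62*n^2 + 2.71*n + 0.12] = 3.66*n^2 - 9.24*n + 2.71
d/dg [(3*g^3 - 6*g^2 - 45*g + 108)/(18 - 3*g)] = 2*(-g^3 + 10*g^2 - 12*g - 27)/(g^2 - 12*g + 36)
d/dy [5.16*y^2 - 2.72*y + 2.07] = 10.32*y - 2.72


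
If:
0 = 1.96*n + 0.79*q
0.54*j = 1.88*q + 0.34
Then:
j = 3.48148148148148*q + 0.62962962962963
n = -0.403061224489796*q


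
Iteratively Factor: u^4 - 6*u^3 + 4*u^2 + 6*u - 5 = (u - 5)*(u^3 - u^2 - u + 1) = (u - 5)*(u - 1)*(u^2 - 1) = (u - 5)*(u - 1)^2*(u + 1)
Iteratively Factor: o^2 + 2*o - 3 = (o - 1)*(o + 3)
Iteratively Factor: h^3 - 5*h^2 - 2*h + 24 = (h + 2)*(h^2 - 7*h + 12) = (h - 3)*(h + 2)*(h - 4)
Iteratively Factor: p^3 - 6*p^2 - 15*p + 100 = (p + 4)*(p^2 - 10*p + 25) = (p - 5)*(p + 4)*(p - 5)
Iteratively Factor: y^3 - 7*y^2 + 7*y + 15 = (y - 5)*(y^2 - 2*y - 3) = (y - 5)*(y - 3)*(y + 1)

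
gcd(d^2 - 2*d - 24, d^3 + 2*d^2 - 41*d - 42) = d - 6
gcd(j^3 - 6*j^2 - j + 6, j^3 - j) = j^2 - 1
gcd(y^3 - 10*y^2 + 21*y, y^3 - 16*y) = y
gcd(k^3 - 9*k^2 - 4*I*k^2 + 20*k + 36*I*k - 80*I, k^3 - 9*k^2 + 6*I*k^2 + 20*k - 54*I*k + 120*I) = k^2 - 9*k + 20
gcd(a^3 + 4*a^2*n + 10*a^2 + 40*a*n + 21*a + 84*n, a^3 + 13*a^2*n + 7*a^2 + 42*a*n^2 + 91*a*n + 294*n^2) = a + 7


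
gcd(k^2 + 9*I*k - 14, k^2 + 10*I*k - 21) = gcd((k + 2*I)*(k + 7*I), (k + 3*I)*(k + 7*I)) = k + 7*I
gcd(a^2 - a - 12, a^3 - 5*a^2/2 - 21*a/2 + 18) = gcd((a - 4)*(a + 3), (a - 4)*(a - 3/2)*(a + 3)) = a^2 - a - 12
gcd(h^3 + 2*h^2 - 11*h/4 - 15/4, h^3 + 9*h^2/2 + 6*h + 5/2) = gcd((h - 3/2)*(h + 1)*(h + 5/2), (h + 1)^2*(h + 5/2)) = h^2 + 7*h/2 + 5/2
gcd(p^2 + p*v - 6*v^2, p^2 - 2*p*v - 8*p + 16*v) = p - 2*v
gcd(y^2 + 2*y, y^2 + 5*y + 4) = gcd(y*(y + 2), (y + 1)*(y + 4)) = 1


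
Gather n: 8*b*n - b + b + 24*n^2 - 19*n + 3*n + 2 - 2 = 24*n^2 + n*(8*b - 16)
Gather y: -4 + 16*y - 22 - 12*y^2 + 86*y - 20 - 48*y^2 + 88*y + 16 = -60*y^2 + 190*y - 30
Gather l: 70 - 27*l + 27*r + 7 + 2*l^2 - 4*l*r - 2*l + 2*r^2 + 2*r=2*l^2 + l*(-4*r - 29) + 2*r^2 + 29*r + 77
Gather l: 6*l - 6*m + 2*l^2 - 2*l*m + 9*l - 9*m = 2*l^2 + l*(15 - 2*m) - 15*m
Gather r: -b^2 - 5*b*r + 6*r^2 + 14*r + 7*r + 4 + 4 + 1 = -b^2 + 6*r^2 + r*(21 - 5*b) + 9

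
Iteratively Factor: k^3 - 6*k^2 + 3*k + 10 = (k - 5)*(k^2 - k - 2) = (k - 5)*(k - 2)*(k + 1)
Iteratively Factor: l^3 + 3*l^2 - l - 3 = (l - 1)*(l^2 + 4*l + 3) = (l - 1)*(l + 1)*(l + 3)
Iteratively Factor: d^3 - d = (d)*(d^2 - 1) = d*(d + 1)*(d - 1)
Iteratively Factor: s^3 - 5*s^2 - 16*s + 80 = (s + 4)*(s^2 - 9*s + 20) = (s - 5)*(s + 4)*(s - 4)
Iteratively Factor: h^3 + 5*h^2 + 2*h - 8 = (h + 2)*(h^2 + 3*h - 4) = (h - 1)*(h + 2)*(h + 4)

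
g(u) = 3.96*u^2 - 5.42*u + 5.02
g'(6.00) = 42.10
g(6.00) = 115.06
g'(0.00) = -5.42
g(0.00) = 5.02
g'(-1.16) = -14.61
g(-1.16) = 16.64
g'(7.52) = 54.14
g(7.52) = 188.20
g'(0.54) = -1.14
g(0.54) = 3.25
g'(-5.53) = -49.22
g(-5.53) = 156.09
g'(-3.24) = -31.08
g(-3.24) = 64.15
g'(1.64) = 7.57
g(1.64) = 6.78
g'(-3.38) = -32.19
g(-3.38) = 68.58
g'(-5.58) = -49.61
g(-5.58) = 158.56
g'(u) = 7.92*u - 5.42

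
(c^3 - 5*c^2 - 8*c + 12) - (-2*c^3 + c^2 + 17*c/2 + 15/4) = 3*c^3 - 6*c^2 - 33*c/2 + 33/4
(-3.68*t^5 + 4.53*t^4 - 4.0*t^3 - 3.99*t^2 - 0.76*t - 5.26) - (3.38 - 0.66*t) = -3.68*t^5 + 4.53*t^4 - 4.0*t^3 - 3.99*t^2 - 0.1*t - 8.64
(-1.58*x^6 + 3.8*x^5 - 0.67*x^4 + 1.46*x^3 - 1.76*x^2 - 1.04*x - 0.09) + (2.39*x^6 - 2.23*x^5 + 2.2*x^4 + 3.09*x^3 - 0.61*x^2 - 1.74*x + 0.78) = 0.81*x^6 + 1.57*x^5 + 1.53*x^4 + 4.55*x^3 - 2.37*x^2 - 2.78*x + 0.69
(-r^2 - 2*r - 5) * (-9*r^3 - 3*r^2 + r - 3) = 9*r^5 + 21*r^4 + 50*r^3 + 16*r^2 + r + 15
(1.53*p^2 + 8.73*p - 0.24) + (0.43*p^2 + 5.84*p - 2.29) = 1.96*p^2 + 14.57*p - 2.53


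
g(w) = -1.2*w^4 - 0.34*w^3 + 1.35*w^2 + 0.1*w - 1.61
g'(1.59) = -17.48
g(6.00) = -1581.05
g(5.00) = -759.86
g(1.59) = -7.07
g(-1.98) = -12.32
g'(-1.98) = 28.01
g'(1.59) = -17.48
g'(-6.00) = 983.98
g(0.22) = -1.53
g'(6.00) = -1057.22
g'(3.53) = -214.22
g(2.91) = -84.32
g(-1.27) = -1.98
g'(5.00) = -611.90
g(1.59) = -7.07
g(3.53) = -185.72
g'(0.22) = 0.59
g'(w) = -4.8*w^3 - 1.02*w^2 + 2.7*w + 0.1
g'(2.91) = -118.96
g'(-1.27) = 4.86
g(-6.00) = -1435.37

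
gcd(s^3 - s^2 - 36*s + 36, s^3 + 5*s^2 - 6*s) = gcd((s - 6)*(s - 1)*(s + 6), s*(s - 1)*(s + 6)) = s^2 + 5*s - 6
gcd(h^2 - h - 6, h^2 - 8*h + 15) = h - 3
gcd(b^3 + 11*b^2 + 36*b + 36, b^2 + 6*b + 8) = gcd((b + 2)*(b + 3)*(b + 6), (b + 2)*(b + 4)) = b + 2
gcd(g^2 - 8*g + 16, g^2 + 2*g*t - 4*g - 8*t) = g - 4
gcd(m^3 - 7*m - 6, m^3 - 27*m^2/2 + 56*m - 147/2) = m - 3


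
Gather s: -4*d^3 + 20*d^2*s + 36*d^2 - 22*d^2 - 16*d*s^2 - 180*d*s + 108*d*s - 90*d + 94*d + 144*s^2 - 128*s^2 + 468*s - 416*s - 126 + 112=-4*d^3 + 14*d^2 + 4*d + s^2*(16 - 16*d) + s*(20*d^2 - 72*d + 52) - 14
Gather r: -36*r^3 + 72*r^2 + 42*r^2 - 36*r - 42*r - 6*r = -36*r^3 + 114*r^2 - 84*r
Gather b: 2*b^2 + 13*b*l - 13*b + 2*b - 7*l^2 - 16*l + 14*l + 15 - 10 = 2*b^2 + b*(13*l - 11) - 7*l^2 - 2*l + 5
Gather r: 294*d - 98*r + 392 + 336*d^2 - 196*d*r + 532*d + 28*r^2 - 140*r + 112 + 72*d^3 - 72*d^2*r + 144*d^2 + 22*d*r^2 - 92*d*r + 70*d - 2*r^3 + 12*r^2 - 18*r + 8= 72*d^3 + 480*d^2 + 896*d - 2*r^3 + r^2*(22*d + 40) + r*(-72*d^2 - 288*d - 256) + 512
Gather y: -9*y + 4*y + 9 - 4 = 5 - 5*y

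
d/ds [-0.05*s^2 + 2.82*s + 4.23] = 2.82 - 0.1*s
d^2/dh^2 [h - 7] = 0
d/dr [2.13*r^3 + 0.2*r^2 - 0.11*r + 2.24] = 6.39*r^2 + 0.4*r - 0.11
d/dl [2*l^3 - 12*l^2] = 6*l*(l - 4)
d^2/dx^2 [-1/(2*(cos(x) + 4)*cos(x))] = ((1 - cos(2*x))^2 - 15*cos(x) + 9*cos(2*x) + 3*cos(3*x) - 27)/(2*(cos(x) + 4)^3*cos(x)^3)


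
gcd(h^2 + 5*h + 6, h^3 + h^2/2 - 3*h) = h + 2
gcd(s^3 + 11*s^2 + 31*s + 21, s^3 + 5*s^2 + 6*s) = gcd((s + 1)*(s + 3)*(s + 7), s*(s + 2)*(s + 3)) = s + 3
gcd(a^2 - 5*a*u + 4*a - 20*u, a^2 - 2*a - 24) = a + 4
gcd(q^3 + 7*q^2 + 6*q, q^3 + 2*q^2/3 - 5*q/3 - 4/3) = q + 1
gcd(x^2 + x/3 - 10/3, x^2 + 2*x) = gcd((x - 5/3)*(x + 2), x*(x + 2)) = x + 2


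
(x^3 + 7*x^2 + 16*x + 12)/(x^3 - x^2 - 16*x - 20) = (x + 3)/(x - 5)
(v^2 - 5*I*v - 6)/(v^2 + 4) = (v - 3*I)/(v + 2*I)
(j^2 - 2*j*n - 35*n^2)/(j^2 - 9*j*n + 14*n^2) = (j + 5*n)/(j - 2*n)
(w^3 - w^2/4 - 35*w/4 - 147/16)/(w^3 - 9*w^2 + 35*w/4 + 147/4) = (w + 7/4)/(w - 7)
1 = 1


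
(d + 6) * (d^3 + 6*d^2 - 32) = d^4 + 12*d^3 + 36*d^2 - 32*d - 192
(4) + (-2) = 2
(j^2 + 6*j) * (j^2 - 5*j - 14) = j^4 + j^3 - 44*j^2 - 84*j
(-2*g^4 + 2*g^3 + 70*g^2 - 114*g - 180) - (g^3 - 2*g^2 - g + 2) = -2*g^4 + g^3 + 72*g^2 - 113*g - 182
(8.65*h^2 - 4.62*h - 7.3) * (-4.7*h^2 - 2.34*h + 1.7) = -40.655*h^4 + 1.473*h^3 + 59.8258*h^2 + 9.228*h - 12.41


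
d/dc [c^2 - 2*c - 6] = 2*c - 2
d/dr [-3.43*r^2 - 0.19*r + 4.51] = -6.86*r - 0.19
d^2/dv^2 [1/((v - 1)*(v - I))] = 2*((v - 1)^2 + (v - 1)*(v - I) + (v - I)^2)/((v - 1)^3*(v - I)^3)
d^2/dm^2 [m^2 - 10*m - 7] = 2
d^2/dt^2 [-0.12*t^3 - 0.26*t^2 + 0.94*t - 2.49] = -0.72*t - 0.52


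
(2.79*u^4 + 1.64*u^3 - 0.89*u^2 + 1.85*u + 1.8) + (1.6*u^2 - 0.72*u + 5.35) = 2.79*u^4 + 1.64*u^3 + 0.71*u^2 + 1.13*u + 7.15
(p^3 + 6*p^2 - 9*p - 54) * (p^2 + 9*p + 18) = p^5 + 15*p^4 + 63*p^3 - 27*p^2 - 648*p - 972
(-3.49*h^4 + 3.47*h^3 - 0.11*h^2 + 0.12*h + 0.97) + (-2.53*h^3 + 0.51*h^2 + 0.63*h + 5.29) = -3.49*h^4 + 0.94*h^3 + 0.4*h^2 + 0.75*h + 6.26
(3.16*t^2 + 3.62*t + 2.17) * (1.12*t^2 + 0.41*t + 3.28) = 3.5392*t^4 + 5.35*t^3 + 14.2794*t^2 + 12.7633*t + 7.1176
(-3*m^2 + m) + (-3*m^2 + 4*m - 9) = -6*m^2 + 5*m - 9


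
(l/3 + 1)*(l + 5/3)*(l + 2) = l^3/3 + 20*l^2/9 + 43*l/9 + 10/3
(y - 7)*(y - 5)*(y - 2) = y^3 - 14*y^2 + 59*y - 70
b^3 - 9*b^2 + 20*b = b*(b - 5)*(b - 4)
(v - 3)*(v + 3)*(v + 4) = v^3 + 4*v^2 - 9*v - 36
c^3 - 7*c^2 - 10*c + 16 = (c - 8)*(c - 1)*(c + 2)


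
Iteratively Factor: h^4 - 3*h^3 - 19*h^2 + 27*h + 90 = (h + 3)*(h^3 - 6*h^2 - h + 30) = (h - 3)*(h + 3)*(h^2 - 3*h - 10) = (h - 5)*(h - 3)*(h + 3)*(h + 2)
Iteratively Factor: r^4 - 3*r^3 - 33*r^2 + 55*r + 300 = (r + 4)*(r^3 - 7*r^2 - 5*r + 75) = (r - 5)*(r + 4)*(r^2 - 2*r - 15) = (r - 5)*(r + 3)*(r + 4)*(r - 5)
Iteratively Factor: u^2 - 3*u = (u)*(u - 3)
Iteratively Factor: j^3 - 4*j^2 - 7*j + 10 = (j - 5)*(j^2 + j - 2) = (j - 5)*(j - 1)*(j + 2)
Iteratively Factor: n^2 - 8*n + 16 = (n - 4)*(n - 4)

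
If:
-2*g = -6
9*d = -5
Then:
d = -5/9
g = 3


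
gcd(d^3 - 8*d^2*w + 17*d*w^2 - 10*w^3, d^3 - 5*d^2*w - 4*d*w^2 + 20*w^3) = d^2 - 7*d*w + 10*w^2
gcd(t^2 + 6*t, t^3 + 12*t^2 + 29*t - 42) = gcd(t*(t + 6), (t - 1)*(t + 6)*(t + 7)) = t + 6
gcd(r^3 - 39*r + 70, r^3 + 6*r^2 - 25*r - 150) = r - 5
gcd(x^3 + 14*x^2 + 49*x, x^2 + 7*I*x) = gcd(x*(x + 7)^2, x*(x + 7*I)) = x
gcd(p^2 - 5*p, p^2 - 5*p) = p^2 - 5*p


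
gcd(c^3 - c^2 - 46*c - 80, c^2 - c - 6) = c + 2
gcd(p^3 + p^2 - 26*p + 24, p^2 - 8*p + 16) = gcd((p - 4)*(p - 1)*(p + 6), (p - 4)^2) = p - 4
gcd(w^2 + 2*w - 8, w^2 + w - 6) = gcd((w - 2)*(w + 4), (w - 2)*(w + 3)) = w - 2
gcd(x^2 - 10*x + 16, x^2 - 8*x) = x - 8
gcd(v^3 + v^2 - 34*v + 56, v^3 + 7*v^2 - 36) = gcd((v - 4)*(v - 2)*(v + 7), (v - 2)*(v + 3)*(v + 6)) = v - 2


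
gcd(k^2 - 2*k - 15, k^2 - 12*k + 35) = k - 5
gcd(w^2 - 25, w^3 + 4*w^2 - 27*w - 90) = w - 5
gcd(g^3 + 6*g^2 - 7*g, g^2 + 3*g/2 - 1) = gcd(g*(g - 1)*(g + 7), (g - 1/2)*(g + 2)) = 1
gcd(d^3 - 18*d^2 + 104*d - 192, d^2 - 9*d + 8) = d - 8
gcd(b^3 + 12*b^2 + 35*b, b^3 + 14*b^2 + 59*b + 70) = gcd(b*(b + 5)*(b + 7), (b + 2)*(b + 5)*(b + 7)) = b^2 + 12*b + 35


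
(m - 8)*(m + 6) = m^2 - 2*m - 48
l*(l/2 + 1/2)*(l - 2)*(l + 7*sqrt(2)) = l^4/2 - l^3/2 + 7*sqrt(2)*l^3/2 - 7*sqrt(2)*l^2/2 - l^2 - 7*sqrt(2)*l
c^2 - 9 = (c - 3)*(c + 3)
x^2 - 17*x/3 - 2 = (x - 6)*(x + 1/3)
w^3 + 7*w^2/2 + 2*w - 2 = (w - 1/2)*(w + 2)^2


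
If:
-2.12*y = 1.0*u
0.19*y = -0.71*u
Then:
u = 0.00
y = 0.00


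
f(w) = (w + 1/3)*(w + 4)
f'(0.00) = 4.33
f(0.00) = 1.33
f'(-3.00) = -1.67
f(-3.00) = -2.67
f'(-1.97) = 0.39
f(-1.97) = -3.32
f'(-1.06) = 2.21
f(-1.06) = -2.14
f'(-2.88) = -1.43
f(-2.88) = -2.85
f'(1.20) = 6.73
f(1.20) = 7.97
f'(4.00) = 12.33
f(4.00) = 34.67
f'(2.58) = 9.49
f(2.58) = 19.17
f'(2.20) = 8.73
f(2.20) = 15.71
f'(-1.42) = 1.49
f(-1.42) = -2.80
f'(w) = 2*w + 13/3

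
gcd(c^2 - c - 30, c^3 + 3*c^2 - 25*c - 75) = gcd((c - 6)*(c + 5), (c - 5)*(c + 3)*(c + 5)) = c + 5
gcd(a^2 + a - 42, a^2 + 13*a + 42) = a + 7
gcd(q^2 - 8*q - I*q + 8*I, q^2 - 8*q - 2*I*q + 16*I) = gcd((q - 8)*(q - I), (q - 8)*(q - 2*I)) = q - 8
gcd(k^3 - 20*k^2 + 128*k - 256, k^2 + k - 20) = k - 4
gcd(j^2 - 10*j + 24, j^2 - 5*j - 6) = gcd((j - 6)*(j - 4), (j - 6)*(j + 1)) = j - 6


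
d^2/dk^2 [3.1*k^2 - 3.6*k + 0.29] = 6.20000000000000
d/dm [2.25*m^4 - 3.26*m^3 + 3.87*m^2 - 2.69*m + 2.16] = 9.0*m^3 - 9.78*m^2 + 7.74*m - 2.69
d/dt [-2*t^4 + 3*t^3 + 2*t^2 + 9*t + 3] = -8*t^3 + 9*t^2 + 4*t + 9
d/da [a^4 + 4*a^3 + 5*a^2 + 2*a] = 4*a^3 + 12*a^2 + 10*a + 2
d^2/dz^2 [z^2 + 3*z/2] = 2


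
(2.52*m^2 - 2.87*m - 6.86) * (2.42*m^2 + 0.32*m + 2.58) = 6.0984*m^4 - 6.139*m^3 - 11.018*m^2 - 9.5998*m - 17.6988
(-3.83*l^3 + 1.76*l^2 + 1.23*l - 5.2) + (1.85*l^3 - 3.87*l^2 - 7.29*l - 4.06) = -1.98*l^3 - 2.11*l^2 - 6.06*l - 9.26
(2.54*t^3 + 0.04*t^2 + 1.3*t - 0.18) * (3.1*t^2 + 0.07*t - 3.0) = 7.874*t^5 + 0.3018*t^4 - 3.5872*t^3 - 0.587*t^2 - 3.9126*t + 0.54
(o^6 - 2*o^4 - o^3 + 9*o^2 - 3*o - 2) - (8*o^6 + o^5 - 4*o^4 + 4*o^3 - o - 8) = -7*o^6 - o^5 + 2*o^4 - 5*o^3 + 9*o^2 - 2*o + 6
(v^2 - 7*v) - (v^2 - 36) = 36 - 7*v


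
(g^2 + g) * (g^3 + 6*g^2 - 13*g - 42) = g^5 + 7*g^4 - 7*g^3 - 55*g^2 - 42*g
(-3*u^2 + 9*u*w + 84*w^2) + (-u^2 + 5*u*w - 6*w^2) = -4*u^2 + 14*u*w + 78*w^2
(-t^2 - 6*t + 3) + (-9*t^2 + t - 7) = -10*t^2 - 5*t - 4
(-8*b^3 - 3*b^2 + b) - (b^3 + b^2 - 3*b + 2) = -9*b^3 - 4*b^2 + 4*b - 2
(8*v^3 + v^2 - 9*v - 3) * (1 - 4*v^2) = -32*v^5 - 4*v^4 + 44*v^3 + 13*v^2 - 9*v - 3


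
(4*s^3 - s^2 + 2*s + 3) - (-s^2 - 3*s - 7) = 4*s^3 + 5*s + 10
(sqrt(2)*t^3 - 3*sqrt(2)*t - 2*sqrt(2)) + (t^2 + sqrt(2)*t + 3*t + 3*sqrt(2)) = sqrt(2)*t^3 + t^2 - 2*sqrt(2)*t + 3*t + sqrt(2)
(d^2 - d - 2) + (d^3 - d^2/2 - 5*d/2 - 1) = d^3 + d^2/2 - 7*d/2 - 3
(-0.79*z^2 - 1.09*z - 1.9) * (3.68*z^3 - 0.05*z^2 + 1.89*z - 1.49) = -2.9072*z^5 - 3.9717*z^4 - 8.4306*z^3 - 0.788*z^2 - 1.9669*z + 2.831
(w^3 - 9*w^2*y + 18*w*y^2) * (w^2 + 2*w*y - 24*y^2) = w^5 - 7*w^4*y - 24*w^3*y^2 + 252*w^2*y^3 - 432*w*y^4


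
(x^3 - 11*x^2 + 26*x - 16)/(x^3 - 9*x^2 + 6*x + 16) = (x - 1)/(x + 1)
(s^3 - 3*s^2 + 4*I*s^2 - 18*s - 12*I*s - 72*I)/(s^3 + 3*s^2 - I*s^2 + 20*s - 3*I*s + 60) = (s - 6)/(s - 5*I)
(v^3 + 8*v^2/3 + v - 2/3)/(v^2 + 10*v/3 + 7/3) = (3*v^2 + 5*v - 2)/(3*v + 7)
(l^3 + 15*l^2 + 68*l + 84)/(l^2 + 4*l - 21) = (l^2 + 8*l + 12)/(l - 3)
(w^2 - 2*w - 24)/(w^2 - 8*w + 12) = (w + 4)/(w - 2)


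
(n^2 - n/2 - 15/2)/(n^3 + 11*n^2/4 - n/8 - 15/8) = 4*(n - 3)/(4*n^2 + n - 3)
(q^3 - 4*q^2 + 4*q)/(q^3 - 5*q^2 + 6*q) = (q - 2)/(q - 3)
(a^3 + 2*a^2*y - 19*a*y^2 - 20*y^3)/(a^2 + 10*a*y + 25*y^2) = (a^2 - 3*a*y - 4*y^2)/(a + 5*y)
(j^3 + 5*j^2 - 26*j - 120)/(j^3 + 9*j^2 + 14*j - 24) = (j - 5)/(j - 1)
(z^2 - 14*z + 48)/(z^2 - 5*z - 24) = (z - 6)/(z + 3)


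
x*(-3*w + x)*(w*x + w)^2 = -3*w^3*x^3 - 6*w^3*x^2 - 3*w^3*x + w^2*x^4 + 2*w^2*x^3 + w^2*x^2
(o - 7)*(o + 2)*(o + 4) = o^3 - o^2 - 34*o - 56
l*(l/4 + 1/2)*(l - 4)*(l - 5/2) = l^4/4 - 9*l^3/8 - 3*l^2/4 + 5*l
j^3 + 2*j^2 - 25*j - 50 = (j - 5)*(j + 2)*(j + 5)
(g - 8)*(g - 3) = g^2 - 11*g + 24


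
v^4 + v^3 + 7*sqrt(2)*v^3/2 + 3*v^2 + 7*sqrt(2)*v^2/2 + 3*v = v*(v + 1)*(v + sqrt(2)/2)*(v + 3*sqrt(2))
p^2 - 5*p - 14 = (p - 7)*(p + 2)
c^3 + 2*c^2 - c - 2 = (c - 1)*(c + 1)*(c + 2)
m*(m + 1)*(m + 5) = m^3 + 6*m^2 + 5*m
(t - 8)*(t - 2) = t^2 - 10*t + 16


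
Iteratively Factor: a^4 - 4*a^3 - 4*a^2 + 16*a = (a)*(a^3 - 4*a^2 - 4*a + 16) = a*(a - 4)*(a^2 - 4) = a*(a - 4)*(a + 2)*(a - 2)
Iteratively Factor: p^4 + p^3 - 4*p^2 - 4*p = (p + 2)*(p^3 - p^2 - 2*p) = (p + 1)*(p + 2)*(p^2 - 2*p) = (p - 2)*(p + 1)*(p + 2)*(p)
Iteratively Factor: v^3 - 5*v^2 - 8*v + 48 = (v - 4)*(v^2 - v - 12) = (v - 4)*(v + 3)*(v - 4)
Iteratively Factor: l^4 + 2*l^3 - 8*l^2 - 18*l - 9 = (l + 3)*(l^3 - l^2 - 5*l - 3) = (l + 1)*(l + 3)*(l^2 - 2*l - 3) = (l - 3)*(l + 1)*(l + 3)*(l + 1)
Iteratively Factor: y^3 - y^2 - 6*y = (y + 2)*(y^2 - 3*y) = (y - 3)*(y + 2)*(y)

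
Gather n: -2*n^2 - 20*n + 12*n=-2*n^2 - 8*n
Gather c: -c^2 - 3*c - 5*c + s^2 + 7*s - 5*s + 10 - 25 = -c^2 - 8*c + s^2 + 2*s - 15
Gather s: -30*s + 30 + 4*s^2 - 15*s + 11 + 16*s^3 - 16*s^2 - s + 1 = 16*s^3 - 12*s^2 - 46*s + 42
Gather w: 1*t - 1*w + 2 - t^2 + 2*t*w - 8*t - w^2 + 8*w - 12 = -t^2 - 7*t - w^2 + w*(2*t + 7) - 10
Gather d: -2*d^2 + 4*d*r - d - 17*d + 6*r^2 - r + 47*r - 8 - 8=-2*d^2 + d*(4*r - 18) + 6*r^2 + 46*r - 16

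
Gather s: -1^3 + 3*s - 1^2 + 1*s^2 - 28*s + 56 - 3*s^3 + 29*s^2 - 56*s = -3*s^3 + 30*s^2 - 81*s + 54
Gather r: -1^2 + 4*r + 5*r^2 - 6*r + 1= 5*r^2 - 2*r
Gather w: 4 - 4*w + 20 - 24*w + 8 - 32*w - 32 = -60*w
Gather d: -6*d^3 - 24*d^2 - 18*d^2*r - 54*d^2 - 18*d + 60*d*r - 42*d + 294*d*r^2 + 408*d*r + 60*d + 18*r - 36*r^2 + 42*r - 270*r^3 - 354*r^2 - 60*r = -6*d^3 + d^2*(-18*r - 78) + d*(294*r^2 + 468*r) - 270*r^3 - 390*r^2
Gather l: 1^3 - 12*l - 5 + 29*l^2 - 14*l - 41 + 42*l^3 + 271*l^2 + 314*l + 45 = 42*l^3 + 300*l^2 + 288*l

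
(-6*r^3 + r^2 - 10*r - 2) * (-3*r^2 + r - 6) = 18*r^5 - 9*r^4 + 67*r^3 - 10*r^2 + 58*r + 12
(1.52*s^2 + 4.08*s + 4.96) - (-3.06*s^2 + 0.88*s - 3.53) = 4.58*s^2 + 3.2*s + 8.49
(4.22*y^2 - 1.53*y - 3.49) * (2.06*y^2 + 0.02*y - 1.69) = 8.6932*y^4 - 3.0674*y^3 - 14.3518*y^2 + 2.5159*y + 5.8981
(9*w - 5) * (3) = 27*w - 15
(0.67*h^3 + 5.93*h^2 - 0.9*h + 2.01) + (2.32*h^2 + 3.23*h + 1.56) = 0.67*h^3 + 8.25*h^2 + 2.33*h + 3.57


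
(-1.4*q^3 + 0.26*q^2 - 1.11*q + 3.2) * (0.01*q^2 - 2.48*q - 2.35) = -0.014*q^5 + 3.4746*q^4 + 2.6341*q^3 + 2.1738*q^2 - 5.3275*q - 7.52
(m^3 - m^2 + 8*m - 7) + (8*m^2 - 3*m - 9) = m^3 + 7*m^2 + 5*m - 16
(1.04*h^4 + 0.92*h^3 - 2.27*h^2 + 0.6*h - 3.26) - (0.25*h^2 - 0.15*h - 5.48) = 1.04*h^4 + 0.92*h^3 - 2.52*h^2 + 0.75*h + 2.22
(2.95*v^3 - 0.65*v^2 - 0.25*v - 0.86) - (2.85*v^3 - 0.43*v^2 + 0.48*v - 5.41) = 0.1*v^3 - 0.22*v^2 - 0.73*v + 4.55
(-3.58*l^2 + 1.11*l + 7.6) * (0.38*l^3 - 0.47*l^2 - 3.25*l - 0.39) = -1.3604*l^5 + 2.1044*l^4 + 14.0013*l^3 - 5.7833*l^2 - 25.1329*l - 2.964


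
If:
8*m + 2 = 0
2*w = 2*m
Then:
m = -1/4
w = -1/4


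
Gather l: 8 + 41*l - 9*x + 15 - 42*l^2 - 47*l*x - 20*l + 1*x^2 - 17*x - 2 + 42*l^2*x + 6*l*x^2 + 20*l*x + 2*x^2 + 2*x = l^2*(42*x - 42) + l*(6*x^2 - 27*x + 21) + 3*x^2 - 24*x + 21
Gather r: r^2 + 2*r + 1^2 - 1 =r^2 + 2*r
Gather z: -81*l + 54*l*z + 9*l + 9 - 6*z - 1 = -72*l + z*(54*l - 6) + 8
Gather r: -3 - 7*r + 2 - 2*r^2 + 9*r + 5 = -2*r^2 + 2*r + 4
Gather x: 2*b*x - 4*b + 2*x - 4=-4*b + x*(2*b + 2) - 4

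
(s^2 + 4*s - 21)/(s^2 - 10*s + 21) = (s + 7)/(s - 7)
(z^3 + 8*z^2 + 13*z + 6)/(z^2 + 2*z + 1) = z + 6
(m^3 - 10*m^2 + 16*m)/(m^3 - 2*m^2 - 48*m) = (m - 2)/(m + 6)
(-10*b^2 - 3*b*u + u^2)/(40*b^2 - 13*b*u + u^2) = (2*b + u)/(-8*b + u)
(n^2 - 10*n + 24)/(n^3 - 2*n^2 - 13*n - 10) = (-n^2 + 10*n - 24)/(-n^3 + 2*n^2 + 13*n + 10)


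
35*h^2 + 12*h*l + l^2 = (5*h + l)*(7*h + l)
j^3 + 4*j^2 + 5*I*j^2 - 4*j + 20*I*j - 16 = (j + 4)*(j + I)*(j + 4*I)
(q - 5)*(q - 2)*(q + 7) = q^3 - 39*q + 70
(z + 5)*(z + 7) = z^2 + 12*z + 35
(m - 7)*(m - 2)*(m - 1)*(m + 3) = m^4 - 7*m^3 - 7*m^2 + 55*m - 42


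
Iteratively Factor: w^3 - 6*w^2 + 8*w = (w)*(w^2 - 6*w + 8) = w*(w - 4)*(w - 2)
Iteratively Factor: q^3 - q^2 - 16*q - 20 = (q - 5)*(q^2 + 4*q + 4) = (q - 5)*(q + 2)*(q + 2)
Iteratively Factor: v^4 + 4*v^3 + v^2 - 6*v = (v + 3)*(v^3 + v^2 - 2*v) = v*(v + 3)*(v^2 + v - 2) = v*(v + 2)*(v + 3)*(v - 1)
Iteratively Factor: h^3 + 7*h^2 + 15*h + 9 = (h + 3)*(h^2 + 4*h + 3) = (h + 1)*(h + 3)*(h + 3)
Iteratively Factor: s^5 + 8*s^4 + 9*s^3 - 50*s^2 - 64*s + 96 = (s + 3)*(s^4 + 5*s^3 - 6*s^2 - 32*s + 32) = (s - 2)*(s + 3)*(s^3 + 7*s^2 + 8*s - 16) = (s - 2)*(s - 1)*(s + 3)*(s^2 + 8*s + 16) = (s - 2)*(s - 1)*(s + 3)*(s + 4)*(s + 4)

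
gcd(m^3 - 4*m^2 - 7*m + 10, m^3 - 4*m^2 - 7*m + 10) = m^3 - 4*m^2 - 7*m + 10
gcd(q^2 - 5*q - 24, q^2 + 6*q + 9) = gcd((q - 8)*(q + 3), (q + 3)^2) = q + 3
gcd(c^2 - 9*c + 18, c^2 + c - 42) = c - 6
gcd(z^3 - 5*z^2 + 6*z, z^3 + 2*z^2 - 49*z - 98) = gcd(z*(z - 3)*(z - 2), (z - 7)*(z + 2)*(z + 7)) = 1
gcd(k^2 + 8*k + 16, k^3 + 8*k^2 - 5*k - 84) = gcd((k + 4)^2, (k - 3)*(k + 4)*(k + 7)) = k + 4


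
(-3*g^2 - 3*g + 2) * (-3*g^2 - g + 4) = 9*g^4 + 12*g^3 - 15*g^2 - 14*g + 8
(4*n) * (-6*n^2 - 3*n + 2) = -24*n^3 - 12*n^2 + 8*n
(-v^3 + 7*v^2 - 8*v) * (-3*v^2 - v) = 3*v^5 - 20*v^4 + 17*v^3 + 8*v^2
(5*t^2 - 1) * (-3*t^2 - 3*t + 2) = -15*t^4 - 15*t^3 + 13*t^2 + 3*t - 2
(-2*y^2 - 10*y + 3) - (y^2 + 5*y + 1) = -3*y^2 - 15*y + 2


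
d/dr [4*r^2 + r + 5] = 8*r + 1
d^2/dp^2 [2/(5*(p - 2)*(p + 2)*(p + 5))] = 4*(6*p^4 + 40*p^3 + 63*p^2 + 116)/(5*(p^9 + 15*p^8 + 63*p^7 - 55*p^6 - 852*p^5 - 780*p^4 + 3536*p^3 + 5040*p^2 - 4800*p - 8000))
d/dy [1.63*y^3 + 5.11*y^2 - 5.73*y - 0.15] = 4.89*y^2 + 10.22*y - 5.73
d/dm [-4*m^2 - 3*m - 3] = -8*m - 3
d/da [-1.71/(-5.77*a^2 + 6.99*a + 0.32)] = (11.9529 - 19.7334*a)/(-5.77*a^2 + 6.99*a + 0.32)^2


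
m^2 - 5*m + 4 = (m - 4)*(m - 1)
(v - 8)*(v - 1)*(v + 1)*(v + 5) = v^4 - 3*v^3 - 41*v^2 + 3*v + 40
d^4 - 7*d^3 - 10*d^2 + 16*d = d*(d - 8)*(d - 1)*(d + 2)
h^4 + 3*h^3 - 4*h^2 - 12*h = h*(h - 2)*(h + 2)*(h + 3)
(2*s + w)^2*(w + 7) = 4*s^2*w + 28*s^2 + 4*s*w^2 + 28*s*w + w^3 + 7*w^2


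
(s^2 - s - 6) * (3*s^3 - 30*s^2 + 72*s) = 3*s^5 - 33*s^4 + 84*s^3 + 108*s^2 - 432*s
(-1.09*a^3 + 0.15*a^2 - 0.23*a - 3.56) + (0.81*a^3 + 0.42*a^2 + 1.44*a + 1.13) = -0.28*a^3 + 0.57*a^2 + 1.21*a - 2.43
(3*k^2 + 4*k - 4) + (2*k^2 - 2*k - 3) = 5*k^2 + 2*k - 7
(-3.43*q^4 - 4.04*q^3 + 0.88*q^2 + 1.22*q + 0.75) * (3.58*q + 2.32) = -12.2794*q^5 - 22.4208*q^4 - 6.2224*q^3 + 6.4092*q^2 + 5.5154*q + 1.74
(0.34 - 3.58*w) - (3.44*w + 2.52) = -7.02*w - 2.18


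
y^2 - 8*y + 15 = (y - 5)*(y - 3)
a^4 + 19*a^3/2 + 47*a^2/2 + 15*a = a*(a + 1)*(a + 5/2)*(a + 6)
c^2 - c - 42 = (c - 7)*(c + 6)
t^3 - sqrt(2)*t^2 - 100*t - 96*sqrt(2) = (t - 8*sqrt(2))*(t + sqrt(2))*(t + 6*sqrt(2))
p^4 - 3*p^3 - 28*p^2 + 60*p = p*(p - 6)*(p - 2)*(p + 5)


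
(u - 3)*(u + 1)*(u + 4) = u^3 + 2*u^2 - 11*u - 12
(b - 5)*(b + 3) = b^2 - 2*b - 15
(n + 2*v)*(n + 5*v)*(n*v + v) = n^3*v + 7*n^2*v^2 + n^2*v + 10*n*v^3 + 7*n*v^2 + 10*v^3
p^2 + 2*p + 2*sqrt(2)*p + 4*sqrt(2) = (p + 2)*(p + 2*sqrt(2))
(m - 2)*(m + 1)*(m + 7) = m^3 + 6*m^2 - 9*m - 14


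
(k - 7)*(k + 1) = k^2 - 6*k - 7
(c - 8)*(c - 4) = c^2 - 12*c + 32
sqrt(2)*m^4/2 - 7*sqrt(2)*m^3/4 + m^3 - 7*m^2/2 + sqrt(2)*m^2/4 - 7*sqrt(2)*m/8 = m*(m - 7/2)*(m + sqrt(2)/2)*(sqrt(2)*m/2 + 1/2)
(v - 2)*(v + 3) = v^2 + v - 6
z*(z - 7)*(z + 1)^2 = z^4 - 5*z^3 - 13*z^2 - 7*z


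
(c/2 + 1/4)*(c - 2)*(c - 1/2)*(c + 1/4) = c^4/2 - 7*c^3/8 - 3*c^2/8 + 7*c/32 + 1/16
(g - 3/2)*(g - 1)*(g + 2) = g^3 - g^2/2 - 7*g/2 + 3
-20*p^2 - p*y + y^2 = (-5*p + y)*(4*p + y)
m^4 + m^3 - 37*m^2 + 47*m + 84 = (m - 4)*(m - 3)*(m + 1)*(m + 7)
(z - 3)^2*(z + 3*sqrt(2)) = z^3 - 6*z^2 + 3*sqrt(2)*z^2 - 18*sqrt(2)*z + 9*z + 27*sqrt(2)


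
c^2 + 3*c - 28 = (c - 4)*(c + 7)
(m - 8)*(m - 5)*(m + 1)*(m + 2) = m^4 - 10*m^3 + 3*m^2 + 94*m + 80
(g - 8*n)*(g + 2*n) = g^2 - 6*g*n - 16*n^2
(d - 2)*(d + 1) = d^2 - d - 2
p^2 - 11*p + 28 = (p - 7)*(p - 4)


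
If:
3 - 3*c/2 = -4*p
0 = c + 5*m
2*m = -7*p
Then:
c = 210/89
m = -42/89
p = 12/89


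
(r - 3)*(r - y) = r^2 - r*y - 3*r + 3*y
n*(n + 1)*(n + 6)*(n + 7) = n^4 + 14*n^3 + 55*n^2 + 42*n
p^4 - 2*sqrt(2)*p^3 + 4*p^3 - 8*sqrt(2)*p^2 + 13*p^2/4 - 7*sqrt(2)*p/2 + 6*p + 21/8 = (p + 1/2)*(p + 7/2)*(p - 3*sqrt(2)/2)*(p - sqrt(2)/2)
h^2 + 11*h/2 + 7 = (h + 2)*(h + 7/2)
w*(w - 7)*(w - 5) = w^3 - 12*w^2 + 35*w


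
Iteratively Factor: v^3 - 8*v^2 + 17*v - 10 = (v - 5)*(v^2 - 3*v + 2) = (v - 5)*(v - 1)*(v - 2)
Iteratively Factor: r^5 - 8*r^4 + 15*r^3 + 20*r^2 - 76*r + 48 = (r - 4)*(r^4 - 4*r^3 - r^2 + 16*r - 12) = (r - 4)*(r - 3)*(r^3 - r^2 - 4*r + 4) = (r - 4)*(r - 3)*(r + 2)*(r^2 - 3*r + 2) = (r - 4)*(r - 3)*(r - 1)*(r + 2)*(r - 2)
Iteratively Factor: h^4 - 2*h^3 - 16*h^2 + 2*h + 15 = (h + 1)*(h^3 - 3*h^2 - 13*h + 15) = (h - 1)*(h + 1)*(h^2 - 2*h - 15) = (h - 1)*(h + 1)*(h + 3)*(h - 5)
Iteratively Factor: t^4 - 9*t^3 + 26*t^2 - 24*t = (t - 2)*(t^3 - 7*t^2 + 12*t) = (t - 4)*(t - 2)*(t^2 - 3*t) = t*(t - 4)*(t - 2)*(t - 3)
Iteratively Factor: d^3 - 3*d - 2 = (d - 2)*(d^2 + 2*d + 1) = (d - 2)*(d + 1)*(d + 1)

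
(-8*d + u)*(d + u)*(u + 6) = -8*d^2*u - 48*d^2 - 7*d*u^2 - 42*d*u + u^3 + 6*u^2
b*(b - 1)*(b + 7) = b^3 + 6*b^2 - 7*b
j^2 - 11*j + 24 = (j - 8)*(j - 3)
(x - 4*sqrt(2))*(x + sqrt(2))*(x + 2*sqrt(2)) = x^3 - sqrt(2)*x^2 - 20*x - 16*sqrt(2)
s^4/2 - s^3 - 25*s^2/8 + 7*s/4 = s*(s/2 + 1)*(s - 7/2)*(s - 1/2)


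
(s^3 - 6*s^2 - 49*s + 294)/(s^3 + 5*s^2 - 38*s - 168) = (s - 7)/(s + 4)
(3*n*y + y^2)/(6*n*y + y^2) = (3*n + y)/(6*n + y)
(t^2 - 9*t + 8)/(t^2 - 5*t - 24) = (t - 1)/(t + 3)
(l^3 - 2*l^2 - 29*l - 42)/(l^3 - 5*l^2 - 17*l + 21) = (l + 2)/(l - 1)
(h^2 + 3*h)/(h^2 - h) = (h + 3)/(h - 1)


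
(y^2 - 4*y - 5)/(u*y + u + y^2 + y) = (y - 5)/(u + y)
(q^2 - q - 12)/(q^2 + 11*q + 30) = (q^2 - q - 12)/(q^2 + 11*q + 30)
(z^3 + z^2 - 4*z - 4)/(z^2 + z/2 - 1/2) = 2*(z^2 - 4)/(2*z - 1)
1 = 1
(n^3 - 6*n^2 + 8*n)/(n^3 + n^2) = (n^2 - 6*n + 8)/(n*(n + 1))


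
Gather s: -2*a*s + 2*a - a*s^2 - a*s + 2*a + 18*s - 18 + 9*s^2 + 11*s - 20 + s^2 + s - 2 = 4*a + s^2*(10 - a) + s*(30 - 3*a) - 40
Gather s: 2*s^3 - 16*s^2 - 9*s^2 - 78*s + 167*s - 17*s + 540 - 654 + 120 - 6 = 2*s^3 - 25*s^2 + 72*s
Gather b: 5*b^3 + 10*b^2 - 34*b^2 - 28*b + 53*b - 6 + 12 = 5*b^3 - 24*b^2 + 25*b + 6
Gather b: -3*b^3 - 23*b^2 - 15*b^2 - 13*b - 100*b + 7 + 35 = -3*b^3 - 38*b^2 - 113*b + 42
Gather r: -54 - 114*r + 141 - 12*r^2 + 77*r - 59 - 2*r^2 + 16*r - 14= -14*r^2 - 21*r + 14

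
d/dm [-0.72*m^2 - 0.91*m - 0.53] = -1.44*m - 0.91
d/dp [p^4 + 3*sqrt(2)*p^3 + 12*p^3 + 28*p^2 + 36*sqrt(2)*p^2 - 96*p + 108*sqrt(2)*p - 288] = 4*p^3 + 9*sqrt(2)*p^2 + 36*p^2 + 56*p + 72*sqrt(2)*p - 96 + 108*sqrt(2)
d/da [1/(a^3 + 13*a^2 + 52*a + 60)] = (-3*a^2 - 26*a - 52)/(a^3 + 13*a^2 + 52*a + 60)^2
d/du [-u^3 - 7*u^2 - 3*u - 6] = -3*u^2 - 14*u - 3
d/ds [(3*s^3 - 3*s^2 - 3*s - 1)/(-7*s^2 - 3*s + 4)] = (-21*s^4 - 18*s^3 + 24*s^2 - 38*s - 15)/(49*s^4 + 42*s^3 - 47*s^2 - 24*s + 16)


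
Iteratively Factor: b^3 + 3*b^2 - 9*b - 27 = (b + 3)*(b^2 - 9) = (b - 3)*(b + 3)*(b + 3)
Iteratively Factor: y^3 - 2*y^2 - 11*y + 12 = (y - 1)*(y^2 - y - 12) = (y - 4)*(y - 1)*(y + 3)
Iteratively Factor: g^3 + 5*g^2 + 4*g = (g + 4)*(g^2 + g) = (g + 1)*(g + 4)*(g)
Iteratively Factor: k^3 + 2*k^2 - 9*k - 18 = (k - 3)*(k^2 + 5*k + 6) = (k - 3)*(k + 2)*(k + 3)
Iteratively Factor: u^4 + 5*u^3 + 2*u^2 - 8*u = (u + 2)*(u^3 + 3*u^2 - 4*u) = (u + 2)*(u + 4)*(u^2 - u) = (u - 1)*(u + 2)*(u + 4)*(u)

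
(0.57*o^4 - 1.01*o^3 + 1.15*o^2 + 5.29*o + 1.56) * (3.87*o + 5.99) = 2.2059*o^5 - 0.4944*o^4 - 1.5994*o^3 + 27.3608*o^2 + 37.7243*o + 9.3444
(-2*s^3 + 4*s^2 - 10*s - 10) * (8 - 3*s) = 6*s^4 - 28*s^3 + 62*s^2 - 50*s - 80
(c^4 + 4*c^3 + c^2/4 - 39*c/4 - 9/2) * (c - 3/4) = c^5 + 13*c^4/4 - 11*c^3/4 - 159*c^2/16 + 45*c/16 + 27/8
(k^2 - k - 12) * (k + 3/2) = k^3 + k^2/2 - 27*k/2 - 18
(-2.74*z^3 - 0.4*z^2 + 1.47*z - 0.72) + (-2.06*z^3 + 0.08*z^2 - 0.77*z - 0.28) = -4.8*z^3 - 0.32*z^2 + 0.7*z - 1.0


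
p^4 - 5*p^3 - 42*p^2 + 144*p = p*(p - 8)*(p - 3)*(p + 6)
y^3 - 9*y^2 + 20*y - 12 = (y - 6)*(y - 2)*(y - 1)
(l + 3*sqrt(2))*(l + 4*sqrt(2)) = l^2 + 7*sqrt(2)*l + 24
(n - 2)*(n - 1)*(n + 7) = n^3 + 4*n^2 - 19*n + 14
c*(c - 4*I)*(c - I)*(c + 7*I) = c^4 + 2*I*c^3 + 31*c^2 - 28*I*c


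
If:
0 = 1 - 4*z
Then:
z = 1/4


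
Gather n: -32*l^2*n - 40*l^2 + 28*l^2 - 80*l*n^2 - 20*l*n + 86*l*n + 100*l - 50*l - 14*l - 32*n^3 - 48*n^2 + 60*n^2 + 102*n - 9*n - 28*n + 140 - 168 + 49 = -12*l^2 + 36*l - 32*n^3 + n^2*(12 - 80*l) + n*(-32*l^2 + 66*l + 65) + 21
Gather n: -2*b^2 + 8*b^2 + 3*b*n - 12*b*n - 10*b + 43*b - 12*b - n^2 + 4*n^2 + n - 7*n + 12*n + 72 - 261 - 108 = 6*b^2 + 21*b + 3*n^2 + n*(6 - 9*b) - 297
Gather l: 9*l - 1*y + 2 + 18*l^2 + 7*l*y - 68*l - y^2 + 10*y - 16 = 18*l^2 + l*(7*y - 59) - y^2 + 9*y - 14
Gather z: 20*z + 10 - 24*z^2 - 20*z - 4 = 6 - 24*z^2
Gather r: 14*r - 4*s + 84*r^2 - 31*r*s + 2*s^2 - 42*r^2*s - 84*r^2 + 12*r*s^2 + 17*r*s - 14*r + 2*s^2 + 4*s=-42*r^2*s + r*(12*s^2 - 14*s) + 4*s^2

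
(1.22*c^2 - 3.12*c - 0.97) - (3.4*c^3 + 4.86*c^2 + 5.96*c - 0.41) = -3.4*c^3 - 3.64*c^2 - 9.08*c - 0.56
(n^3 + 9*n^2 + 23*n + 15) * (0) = 0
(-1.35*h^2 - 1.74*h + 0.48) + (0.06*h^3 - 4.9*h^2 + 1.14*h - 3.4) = 0.06*h^3 - 6.25*h^2 - 0.6*h - 2.92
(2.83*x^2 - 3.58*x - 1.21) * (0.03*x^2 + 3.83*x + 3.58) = 0.0849*x^4 + 10.7315*x^3 - 3.6163*x^2 - 17.4507*x - 4.3318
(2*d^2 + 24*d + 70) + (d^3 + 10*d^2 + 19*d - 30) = d^3 + 12*d^2 + 43*d + 40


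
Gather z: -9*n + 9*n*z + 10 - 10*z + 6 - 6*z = -9*n + z*(9*n - 16) + 16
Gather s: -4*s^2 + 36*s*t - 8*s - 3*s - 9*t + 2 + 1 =-4*s^2 + s*(36*t - 11) - 9*t + 3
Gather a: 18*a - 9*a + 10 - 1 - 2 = 9*a + 7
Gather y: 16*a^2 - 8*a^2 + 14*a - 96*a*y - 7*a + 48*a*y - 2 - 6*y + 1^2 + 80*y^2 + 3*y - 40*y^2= 8*a^2 + 7*a + 40*y^2 + y*(-48*a - 3) - 1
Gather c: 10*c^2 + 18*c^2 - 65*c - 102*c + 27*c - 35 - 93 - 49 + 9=28*c^2 - 140*c - 168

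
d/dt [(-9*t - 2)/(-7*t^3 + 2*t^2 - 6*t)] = 2*(-63*t^3 - 12*t^2 + 4*t - 6)/(t^2*(49*t^4 - 28*t^3 + 88*t^2 - 24*t + 36))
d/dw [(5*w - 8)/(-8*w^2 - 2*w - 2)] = (20*w^2 - 64*w - 13)/(2*(16*w^4 + 8*w^3 + 9*w^2 + 2*w + 1))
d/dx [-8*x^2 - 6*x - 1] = -16*x - 6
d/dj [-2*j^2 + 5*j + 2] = 5 - 4*j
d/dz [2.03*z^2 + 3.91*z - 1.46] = 4.06*z + 3.91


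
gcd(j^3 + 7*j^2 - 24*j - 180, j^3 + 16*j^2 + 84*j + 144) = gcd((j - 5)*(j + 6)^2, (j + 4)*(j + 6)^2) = j^2 + 12*j + 36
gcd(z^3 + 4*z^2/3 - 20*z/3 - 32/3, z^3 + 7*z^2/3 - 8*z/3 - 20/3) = z^2 + 4*z + 4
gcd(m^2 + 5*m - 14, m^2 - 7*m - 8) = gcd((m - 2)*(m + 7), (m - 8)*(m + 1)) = 1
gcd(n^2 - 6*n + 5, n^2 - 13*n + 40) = n - 5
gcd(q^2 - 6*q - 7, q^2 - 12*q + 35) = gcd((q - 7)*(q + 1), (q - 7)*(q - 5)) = q - 7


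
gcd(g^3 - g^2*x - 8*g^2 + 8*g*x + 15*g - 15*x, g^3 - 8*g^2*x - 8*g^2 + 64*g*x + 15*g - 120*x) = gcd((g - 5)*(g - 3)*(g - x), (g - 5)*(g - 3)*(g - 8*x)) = g^2 - 8*g + 15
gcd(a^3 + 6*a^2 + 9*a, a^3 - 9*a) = a^2 + 3*a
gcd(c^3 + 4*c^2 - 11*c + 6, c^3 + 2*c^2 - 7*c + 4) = c^2 - 2*c + 1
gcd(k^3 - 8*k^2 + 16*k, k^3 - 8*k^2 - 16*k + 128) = k - 4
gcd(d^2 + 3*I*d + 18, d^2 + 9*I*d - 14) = 1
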